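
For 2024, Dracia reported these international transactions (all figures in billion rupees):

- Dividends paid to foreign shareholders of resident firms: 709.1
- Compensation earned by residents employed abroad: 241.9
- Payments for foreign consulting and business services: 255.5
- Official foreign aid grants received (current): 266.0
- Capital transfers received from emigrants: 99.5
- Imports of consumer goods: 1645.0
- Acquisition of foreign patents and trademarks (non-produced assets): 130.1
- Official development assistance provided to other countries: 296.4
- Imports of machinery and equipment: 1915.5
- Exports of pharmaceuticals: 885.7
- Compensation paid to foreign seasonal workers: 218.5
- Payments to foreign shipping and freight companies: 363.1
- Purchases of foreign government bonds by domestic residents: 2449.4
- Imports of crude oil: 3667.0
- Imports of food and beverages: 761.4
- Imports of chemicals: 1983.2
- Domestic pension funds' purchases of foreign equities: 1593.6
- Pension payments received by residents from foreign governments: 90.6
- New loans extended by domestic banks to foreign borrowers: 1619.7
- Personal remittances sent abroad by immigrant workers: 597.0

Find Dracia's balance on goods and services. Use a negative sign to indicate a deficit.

Goods: -1645.0 - 1915.5 - 3667.0 + 885.7 - 1983.2 - 761.4 = -9086.4
Services: -255.5 - 363.1 = -618.6
Trade balance = -9086.4 + (-618.6) = -9705.0
(Excluded from the trade balance — primary income: dividends paid to foreign shareholders of resident firms 709.1, compensation earned by residents employed abroad 241.9, compensation paid to foreign seasonal workers 218.5; secondary income: official foreign aid grants received (current) 266.0, official development assistance provided to other countries 296.4, pension payments received by residents from foreign governments 90.6, personal remittances sent abroad by immigrant workers 597.0; capital account: capital transfers received from emigrants 99.5, acquisition of foreign patents and trademarks (non-produced assets) 130.1; financial account: purchases of foreign government bonds by domestic residents 2449.4, domestic pension funds' purchases of foreign equities 1593.6, new loans extended by domestic banks to foreign borrowers 1619.7.)

-9705.0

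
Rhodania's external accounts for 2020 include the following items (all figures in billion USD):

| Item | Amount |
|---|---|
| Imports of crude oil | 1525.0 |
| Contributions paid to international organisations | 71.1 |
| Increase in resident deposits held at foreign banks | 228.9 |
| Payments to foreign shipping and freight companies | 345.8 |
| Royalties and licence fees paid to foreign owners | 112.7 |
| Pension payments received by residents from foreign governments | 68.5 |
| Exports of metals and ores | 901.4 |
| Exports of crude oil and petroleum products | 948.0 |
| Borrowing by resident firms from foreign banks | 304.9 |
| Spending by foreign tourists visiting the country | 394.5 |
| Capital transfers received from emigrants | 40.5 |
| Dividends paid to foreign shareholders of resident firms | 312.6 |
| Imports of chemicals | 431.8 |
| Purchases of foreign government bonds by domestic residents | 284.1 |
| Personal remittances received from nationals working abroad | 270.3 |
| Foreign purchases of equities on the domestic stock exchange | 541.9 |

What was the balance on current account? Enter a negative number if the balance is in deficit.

-216.3

Goods: 948.0 + 901.4 - 1525.0 - 431.8 = -107.4
Services: -112.7 - 345.8 + 394.5 = -64.0
Primary income: -312.6
Secondary income: -71.1 + 270.3 + 68.5 = 267.7
Current account = (-107.4) + (-64.0) + (-312.6) + 267.7 = -216.3
(Excluded from the current account — financial account: increase in resident deposits held at foreign banks 228.9, borrowing by resident firms from foreign banks 304.9, purchases of foreign government bonds by domestic residents 284.1, foreign purchases of equities on the domestic stock exchange 541.9; capital account: capital transfers received from emigrants 40.5.)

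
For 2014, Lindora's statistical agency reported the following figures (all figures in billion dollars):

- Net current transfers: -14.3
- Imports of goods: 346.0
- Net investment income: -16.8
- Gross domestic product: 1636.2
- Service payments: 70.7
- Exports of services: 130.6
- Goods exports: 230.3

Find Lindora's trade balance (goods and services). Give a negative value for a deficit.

Goods balance = 230.3 - 346.0 = -115.7
Services balance = 130.6 - 70.7 = 59.9
Trade balance (goods + services) = -115.7 + 59.9 = -55.8

-55.8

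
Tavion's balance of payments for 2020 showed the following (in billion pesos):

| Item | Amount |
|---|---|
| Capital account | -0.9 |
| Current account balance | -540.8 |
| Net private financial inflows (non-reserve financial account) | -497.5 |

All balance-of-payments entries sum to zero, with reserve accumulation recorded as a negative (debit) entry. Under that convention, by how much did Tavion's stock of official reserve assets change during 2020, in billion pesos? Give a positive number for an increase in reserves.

Official reserve transactions balance = -((-540.8) + (-0.9) + (-497.5)) = 1039.2
An accumulation of reserves is recorded as a debit (negative entry), so the change in the stock of reserves is the negative of that balance.
Change in official reserves = -(1039.2) = -1039.2

-1039.2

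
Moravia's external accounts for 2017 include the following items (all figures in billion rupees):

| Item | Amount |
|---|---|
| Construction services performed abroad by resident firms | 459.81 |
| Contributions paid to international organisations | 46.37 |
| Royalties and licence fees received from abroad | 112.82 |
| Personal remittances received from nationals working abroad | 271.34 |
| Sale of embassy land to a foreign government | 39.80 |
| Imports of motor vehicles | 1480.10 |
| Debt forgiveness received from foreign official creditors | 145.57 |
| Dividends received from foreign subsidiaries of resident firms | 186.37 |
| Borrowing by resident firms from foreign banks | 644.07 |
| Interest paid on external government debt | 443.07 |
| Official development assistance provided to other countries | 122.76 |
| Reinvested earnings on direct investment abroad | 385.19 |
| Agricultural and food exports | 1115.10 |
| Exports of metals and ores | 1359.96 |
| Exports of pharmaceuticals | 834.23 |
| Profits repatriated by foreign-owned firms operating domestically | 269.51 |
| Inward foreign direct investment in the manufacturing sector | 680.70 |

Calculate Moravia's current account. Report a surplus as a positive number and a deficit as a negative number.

2363.01

Goods: -1480.10 + 834.23 + 1359.96 + 1115.10 = 1829.19
Services: 459.81 + 112.82 = 572.63
Primary income: -443.07 + 186.37 + 385.19 - 269.51 = -141.02
Secondary income: -46.37 - 122.76 + 271.34 = 102.21
Current account = 1829.19 + 572.63 + (-141.02) + 102.21 = 2363.01
(Excluded from the current account — capital account: sale of embassy land to a foreign government 39.80, debt forgiveness received from foreign official creditors 145.57; financial account: borrowing by resident firms from foreign banks 644.07, inward foreign direct investment in the manufacturing sector 680.70.)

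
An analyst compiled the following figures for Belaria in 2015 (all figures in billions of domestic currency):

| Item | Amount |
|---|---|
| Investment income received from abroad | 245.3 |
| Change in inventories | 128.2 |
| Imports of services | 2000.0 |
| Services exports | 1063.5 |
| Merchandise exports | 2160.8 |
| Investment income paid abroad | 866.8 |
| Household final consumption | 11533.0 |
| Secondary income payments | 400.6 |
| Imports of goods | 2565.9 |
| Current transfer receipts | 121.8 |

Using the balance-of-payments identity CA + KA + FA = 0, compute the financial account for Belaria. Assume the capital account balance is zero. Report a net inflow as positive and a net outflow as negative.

Goods balance = 2160.8 - 2565.9 = -405.1
Services balance = 1063.5 - 2000.0 = -936.5
Trade balance (goods + services) = -405.1 + (-936.5) = -1341.6
Net primary income = 245.3 - 866.8 = -621.5
Net secondary income = 121.8 - 400.6 = -278.8
Current account = -1341.6 + (-621.5) + (-278.8) = -2241.9
Financial account = -(-2241.9) = 2241.9

2241.9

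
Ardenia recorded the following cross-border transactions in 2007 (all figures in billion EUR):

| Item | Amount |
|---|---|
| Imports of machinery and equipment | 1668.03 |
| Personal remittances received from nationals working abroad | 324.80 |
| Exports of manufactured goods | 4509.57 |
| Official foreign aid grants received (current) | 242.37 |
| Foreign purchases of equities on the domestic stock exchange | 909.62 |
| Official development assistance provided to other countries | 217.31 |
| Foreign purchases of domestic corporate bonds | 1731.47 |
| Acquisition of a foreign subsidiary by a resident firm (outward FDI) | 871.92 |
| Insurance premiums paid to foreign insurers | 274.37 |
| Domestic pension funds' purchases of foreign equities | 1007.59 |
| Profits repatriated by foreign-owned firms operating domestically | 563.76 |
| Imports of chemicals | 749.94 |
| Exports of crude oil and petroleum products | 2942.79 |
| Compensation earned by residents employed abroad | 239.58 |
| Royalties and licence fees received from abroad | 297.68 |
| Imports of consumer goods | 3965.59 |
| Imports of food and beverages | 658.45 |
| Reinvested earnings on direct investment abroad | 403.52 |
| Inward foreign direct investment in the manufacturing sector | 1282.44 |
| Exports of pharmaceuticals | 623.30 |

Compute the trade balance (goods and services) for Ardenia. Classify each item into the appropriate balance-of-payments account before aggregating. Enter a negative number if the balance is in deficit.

1056.96

Goods: -749.94 - 3965.59 - 1668.03 - 658.45 + 2942.79 + 623.30 + 4509.57 = 1033.65
Services: -274.37 + 297.68 = 23.31
Trade balance = 1033.65 + 23.31 = 1056.96
(Excluded from the trade balance — secondary income: personal remittances received from nationals working abroad 324.80, official foreign aid grants received (current) 242.37, official development assistance provided to other countries 217.31; financial account: foreign purchases of equities on the domestic stock exchange 909.62, foreign purchases of domestic corporate bonds 1731.47, acquisition of a foreign subsidiary by a resident firm (outward FDI) 871.92, domestic pension funds' purchases of foreign equities 1007.59, inward foreign direct investment in the manufacturing sector 1282.44; primary income: profits repatriated by foreign-owned firms operating domestically 563.76, compensation earned by residents employed abroad 239.58, reinvested earnings on direct investment abroad 403.52.)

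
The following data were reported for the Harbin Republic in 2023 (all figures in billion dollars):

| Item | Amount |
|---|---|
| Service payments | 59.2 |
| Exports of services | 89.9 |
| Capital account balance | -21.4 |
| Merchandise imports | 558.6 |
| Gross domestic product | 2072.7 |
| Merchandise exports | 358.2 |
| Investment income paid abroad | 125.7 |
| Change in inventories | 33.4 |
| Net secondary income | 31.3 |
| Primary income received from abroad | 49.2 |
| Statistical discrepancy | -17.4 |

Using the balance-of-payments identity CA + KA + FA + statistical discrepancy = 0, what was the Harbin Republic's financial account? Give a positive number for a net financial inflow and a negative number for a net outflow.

Goods balance = 358.2 - 558.6 = -200.4
Services balance = 89.9 - 59.2 = 30.7
Trade balance (goods + services) = -200.4 + 30.7 = -169.7
Net primary income = 49.2 - 125.7 = -76.5
Net secondary income = 31.3
Current account = -169.7 + (-76.5) + 31.3 = -214.9
Financial account = -(-214.9 + (-21.4) + (-17.4)) = 253.7

253.7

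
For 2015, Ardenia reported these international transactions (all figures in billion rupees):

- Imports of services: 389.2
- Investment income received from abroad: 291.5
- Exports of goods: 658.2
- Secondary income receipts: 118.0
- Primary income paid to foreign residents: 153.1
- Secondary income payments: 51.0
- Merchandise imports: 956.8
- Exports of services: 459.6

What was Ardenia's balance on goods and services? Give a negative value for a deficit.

-228.2

Goods balance = 658.2 - 956.8 = -298.6
Services balance = 459.6 - 389.2 = 70.4
Trade balance (goods + services) = -298.6 + 70.4 = -228.2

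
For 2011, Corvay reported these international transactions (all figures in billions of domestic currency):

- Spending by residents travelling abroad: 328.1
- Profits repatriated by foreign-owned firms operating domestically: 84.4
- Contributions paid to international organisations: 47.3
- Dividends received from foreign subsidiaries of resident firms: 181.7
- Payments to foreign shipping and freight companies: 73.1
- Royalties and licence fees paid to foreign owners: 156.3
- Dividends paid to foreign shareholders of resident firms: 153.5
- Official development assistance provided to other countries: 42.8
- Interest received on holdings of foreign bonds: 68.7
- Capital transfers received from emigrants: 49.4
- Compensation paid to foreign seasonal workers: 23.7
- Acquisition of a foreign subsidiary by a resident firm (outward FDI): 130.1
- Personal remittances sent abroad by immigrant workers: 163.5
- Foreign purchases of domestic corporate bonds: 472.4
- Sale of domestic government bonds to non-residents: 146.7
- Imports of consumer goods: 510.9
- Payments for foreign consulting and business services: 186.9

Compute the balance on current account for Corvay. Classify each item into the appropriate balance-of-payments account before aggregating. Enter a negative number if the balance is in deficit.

Goods: -510.9
Services: -186.9 - 156.3 - 328.1 - 73.1 = -744.4
Primary income: -23.7 - 84.4 - 153.5 + 68.7 + 181.7 = -11.2
Secondary income: -42.8 - 163.5 - 47.3 = -253.6
Current account = (-510.9) + (-744.4) + (-11.2) + (-253.6) = -1520.1
(Excluded from the current account — capital account: capital transfers received from emigrants 49.4; financial account: acquisition of a foreign subsidiary by a resident firm (outward FDI) 130.1, foreign purchases of domestic corporate bonds 472.4, sale of domestic government bonds to non-residents 146.7.)

-1520.1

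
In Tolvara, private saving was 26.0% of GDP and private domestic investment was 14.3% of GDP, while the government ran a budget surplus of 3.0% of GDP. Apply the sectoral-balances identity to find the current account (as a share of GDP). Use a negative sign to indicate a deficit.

By the sectoral-balances identity, CA = (S_private - I) + (T - G).
Private balance = 26.0 - 14.3 = 11.7
Government balance (T - G) = 3.0
CA = 11.7 + 3.0 = 14.7

14.7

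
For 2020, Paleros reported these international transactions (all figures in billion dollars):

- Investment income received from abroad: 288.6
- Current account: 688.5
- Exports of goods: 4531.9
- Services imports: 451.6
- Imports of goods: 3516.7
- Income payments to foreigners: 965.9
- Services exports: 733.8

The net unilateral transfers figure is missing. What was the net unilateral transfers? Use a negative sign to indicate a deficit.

Current account = goods balance + services balance + net primary income + net secondary income
Sum of the known components = 620.1
Net unilateral transfers = CA - (known components) = 688.5 - 620.1 = 68.4

68.4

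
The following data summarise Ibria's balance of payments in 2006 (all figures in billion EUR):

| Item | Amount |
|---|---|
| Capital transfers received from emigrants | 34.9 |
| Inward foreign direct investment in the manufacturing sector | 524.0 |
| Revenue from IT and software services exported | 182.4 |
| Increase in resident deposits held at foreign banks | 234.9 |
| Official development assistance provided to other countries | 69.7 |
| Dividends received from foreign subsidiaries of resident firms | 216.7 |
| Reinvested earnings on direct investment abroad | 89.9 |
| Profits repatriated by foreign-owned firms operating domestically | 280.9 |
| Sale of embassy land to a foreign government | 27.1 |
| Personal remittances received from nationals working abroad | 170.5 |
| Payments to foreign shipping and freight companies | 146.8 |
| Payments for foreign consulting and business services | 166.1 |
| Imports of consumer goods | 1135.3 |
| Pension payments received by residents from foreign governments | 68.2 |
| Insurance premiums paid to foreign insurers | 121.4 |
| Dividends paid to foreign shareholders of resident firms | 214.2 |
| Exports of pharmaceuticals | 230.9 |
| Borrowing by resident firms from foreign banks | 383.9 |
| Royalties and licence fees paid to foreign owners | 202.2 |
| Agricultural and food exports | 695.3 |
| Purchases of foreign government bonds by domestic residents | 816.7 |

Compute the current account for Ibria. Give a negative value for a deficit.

Goods: 230.9 - 1135.3 + 695.3 = -209.1
Services: -166.1 - 121.4 + 182.4 - 146.8 - 202.2 = -454.1
Primary income: -214.2 + 89.9 - 280.9 + 216.7 = -188.5
Secondary income: 68.2 + 170.5 - 69.7 = 169.0
Current account = (-209.1) + (-454.1) + (-188.5) + 169.0 = -682.7
(Excluded from the current account — capital account: capital transfers received from emigrants 34.9, sale of embassy land to a foreign government 27.1; financial account: inward foreign direct investment in the manufacturing sector 524.0, increase in resident deposits held at foreign banks 234.9, borrowing by resident firms from foreign banks 383.9, purchases of foreign government bonds by domestic residents 816.7.)

-682.7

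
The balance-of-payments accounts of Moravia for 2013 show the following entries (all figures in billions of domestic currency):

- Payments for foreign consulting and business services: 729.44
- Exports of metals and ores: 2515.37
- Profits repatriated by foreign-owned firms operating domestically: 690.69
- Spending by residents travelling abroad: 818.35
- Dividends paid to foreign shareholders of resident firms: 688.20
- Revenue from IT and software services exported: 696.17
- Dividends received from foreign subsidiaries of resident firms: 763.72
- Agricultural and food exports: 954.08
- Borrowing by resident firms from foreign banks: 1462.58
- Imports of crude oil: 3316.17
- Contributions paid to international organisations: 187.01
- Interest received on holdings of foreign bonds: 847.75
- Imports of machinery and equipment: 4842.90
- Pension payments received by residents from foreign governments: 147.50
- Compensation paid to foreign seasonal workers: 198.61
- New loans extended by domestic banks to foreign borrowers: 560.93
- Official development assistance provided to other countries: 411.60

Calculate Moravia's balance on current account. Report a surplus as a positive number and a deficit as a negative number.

-5958.38

Goods: 954.08 + 2515.37 - 3316.17 - 4842.90 = -4689.62
Services: 696.17 - 818.35 - 729.44 = -851.62
Primary income: 763.72 - 690.69 - 688.20 - 198.61 + 847.75 = 33.97
Secondary income: -411.60 + 147.50 - 187.01 = -451.11
Current account = (-4689.62) + (-851.62) + 33.97 + (-451.11) = -5958.38
(Excluded from the current account — financial account: borrowing by resident firms from foreign banks 1462.58, new loans extended by domestic banks to foreign borrowers 560.93.)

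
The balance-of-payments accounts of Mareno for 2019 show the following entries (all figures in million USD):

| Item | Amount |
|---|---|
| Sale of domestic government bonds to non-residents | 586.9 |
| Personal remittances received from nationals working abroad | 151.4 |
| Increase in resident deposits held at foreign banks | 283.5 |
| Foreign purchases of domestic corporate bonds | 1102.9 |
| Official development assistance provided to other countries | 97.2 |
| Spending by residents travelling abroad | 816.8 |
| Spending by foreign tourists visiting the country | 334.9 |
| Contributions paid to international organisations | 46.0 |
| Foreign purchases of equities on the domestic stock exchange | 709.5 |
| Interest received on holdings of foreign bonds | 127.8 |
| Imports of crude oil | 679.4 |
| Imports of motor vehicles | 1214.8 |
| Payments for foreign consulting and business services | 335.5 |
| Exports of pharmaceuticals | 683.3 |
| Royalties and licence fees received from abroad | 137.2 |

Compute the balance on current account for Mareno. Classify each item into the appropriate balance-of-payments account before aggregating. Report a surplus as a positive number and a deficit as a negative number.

-1755.1

Goods: -679.4 + 683.3 - 1214.8 = -1210.9
Services: 137.2 - 816.8 + 334.9 - 335.5 = -680.2
Primary income: 127.8
Secondary income: 151.4 - 46.0 - 97.2 = 8.2
Current account = (-1210.9) + (-680.2) + 127.8 + 8.2 = -1755.1
(Excluded from the current account — financial account: sale of domestic government bonds to non-residents 586.9, increase in resident deposits held at foreign banks 283.5, foreign purchases of domestic corporate bonds 1102.9, foreign purchases of equities on the domestic stock exchange 709.5.)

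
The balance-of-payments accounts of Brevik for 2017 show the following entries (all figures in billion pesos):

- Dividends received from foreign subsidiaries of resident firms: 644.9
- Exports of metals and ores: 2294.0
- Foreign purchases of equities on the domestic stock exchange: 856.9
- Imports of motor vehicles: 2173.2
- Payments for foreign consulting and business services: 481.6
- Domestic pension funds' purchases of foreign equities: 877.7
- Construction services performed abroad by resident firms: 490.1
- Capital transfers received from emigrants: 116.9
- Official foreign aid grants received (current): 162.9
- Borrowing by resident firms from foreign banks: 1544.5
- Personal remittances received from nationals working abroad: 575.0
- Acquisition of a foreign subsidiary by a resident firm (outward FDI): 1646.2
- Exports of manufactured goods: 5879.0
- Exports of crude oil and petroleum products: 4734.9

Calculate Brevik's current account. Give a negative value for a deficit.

Goods: 5879.0 - 2173.2 + 4734.9 + 2294.0 = 10734.7
Services: -481.6 + 490.1 = 8.5
Primary income: 644.9
Secondary income: 162.9 + 575.0 = 737.9
Current account = 10734.7 + 8.5 + 644.9 + 737.9 = 12126.0
(Excluded from the current account — financial account: foreign purchases of equities on the domestic stock exchange 856.9, domestic pension funds' purchases of foreign equities 877.7, borrowing by resident firms from foreign banks 1544.5, acquisition of a foreign subsidiary by a resident firm (outward FDI) 1646.2; capital account: capital transfers received from emigrants 116.9.)

12126.0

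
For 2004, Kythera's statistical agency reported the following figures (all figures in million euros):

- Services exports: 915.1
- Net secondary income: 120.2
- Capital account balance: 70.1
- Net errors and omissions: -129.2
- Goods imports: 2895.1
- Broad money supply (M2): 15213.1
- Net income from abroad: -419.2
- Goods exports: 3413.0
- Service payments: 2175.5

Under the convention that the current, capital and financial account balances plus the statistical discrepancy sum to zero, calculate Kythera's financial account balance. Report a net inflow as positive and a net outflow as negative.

1100.6

Goods balance = 3413.0 - 2895.1 = 517.9
Services balance = 915.1 - 2175.5 = -1260.4
Trade balance (goods + services) = 517.9 + (-1260.4) = -742.5
Net primary income = -419.2
Net secondary income = 120.2
Current account = -742.5 + (-419.2) + 120.2 = -1041.5
Financial account = -(-1041.5 + 70.1 + (-129.2)) = 1100.6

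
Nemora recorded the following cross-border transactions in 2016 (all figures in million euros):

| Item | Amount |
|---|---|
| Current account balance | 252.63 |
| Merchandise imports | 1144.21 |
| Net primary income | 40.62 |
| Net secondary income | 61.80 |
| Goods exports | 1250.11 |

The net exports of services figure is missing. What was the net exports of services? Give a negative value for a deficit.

44.31

Current account = goods balance + services balance + net primary income + net secondary income
Sum of the known components = 208.32
Net exports of services = CA - (known components) = 252.63 - 208.32 = 44.31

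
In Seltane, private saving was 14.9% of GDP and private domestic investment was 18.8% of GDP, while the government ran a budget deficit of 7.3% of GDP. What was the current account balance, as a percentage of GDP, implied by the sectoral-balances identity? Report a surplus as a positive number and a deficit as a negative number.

By the sectoral-balances identity, CA = (S_private - I) + (T - G).
Private balance = 14.9 - 18.8 = -3.9
Government balance (T - G) = -7.3
CA = -3.9 + (-7.3) = -11.2

-11.2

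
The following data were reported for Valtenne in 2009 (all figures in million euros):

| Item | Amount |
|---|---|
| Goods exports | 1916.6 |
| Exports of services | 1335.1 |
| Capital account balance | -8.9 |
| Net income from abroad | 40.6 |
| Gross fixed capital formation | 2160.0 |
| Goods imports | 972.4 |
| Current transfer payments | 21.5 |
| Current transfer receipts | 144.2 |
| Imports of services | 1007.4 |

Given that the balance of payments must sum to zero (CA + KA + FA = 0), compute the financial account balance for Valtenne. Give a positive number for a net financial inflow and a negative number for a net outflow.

Goods balance = 1916.6 - 972.4 = 944.2
Services balance = 1335.1 - 1007.4 = 327.7
Trade balance (goods + services) = 944.2 + 327.7 = 1271.9
Net primary income = 40.6
Net secondary income = 144.2 - 21.5 = 122.7
Current account = 1271.9 + 40.6 + 122.7 = 1435.2
Financial account = -(1435.2 + (-8.9)) = -1426.3

-1426.3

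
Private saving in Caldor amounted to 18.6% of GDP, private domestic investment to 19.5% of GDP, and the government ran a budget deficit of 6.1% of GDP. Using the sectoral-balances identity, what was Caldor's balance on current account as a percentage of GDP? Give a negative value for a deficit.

-7.0

By the sectoral-balances identity, CA = (S_private - I) + (T - G).
Private balance = 18.6 - 19.5 = -0.9
Government balance (T - G) = -6.1
CA = -0.9 + (-6.1) = -7.0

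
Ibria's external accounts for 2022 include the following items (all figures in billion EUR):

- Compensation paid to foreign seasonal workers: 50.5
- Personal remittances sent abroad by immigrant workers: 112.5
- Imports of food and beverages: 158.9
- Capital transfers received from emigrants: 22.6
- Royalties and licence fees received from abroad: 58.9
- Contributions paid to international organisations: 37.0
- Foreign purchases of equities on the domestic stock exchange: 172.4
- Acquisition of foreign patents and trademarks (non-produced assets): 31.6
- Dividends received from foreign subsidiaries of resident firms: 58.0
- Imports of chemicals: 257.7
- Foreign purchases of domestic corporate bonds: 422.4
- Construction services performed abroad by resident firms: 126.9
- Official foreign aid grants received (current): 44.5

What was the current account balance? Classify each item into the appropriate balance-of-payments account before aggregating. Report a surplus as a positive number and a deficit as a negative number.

Goods: -257.7 - 158.9 = -416.6
Services: 58.9 + 126.9 = 185.8
Primary income: 58.0 - 50.5 = 7.5
Secondary income: 44.5 - 37.0 - 112.5 = -105.0
Current account = (-416.6) + 185.8 + 7.5 + (-105.0) = -328.3
(Excluded from the current account — capital account: capital transfers received from emigrants 22.6, acquisition of foreign patents and trademarks (non-produced assets) 31.6; financial account: foreign purchases of equities on the domestic stock exchange 172.4, foreign purchases of domestic corporate bonds 422.4.)

-328.3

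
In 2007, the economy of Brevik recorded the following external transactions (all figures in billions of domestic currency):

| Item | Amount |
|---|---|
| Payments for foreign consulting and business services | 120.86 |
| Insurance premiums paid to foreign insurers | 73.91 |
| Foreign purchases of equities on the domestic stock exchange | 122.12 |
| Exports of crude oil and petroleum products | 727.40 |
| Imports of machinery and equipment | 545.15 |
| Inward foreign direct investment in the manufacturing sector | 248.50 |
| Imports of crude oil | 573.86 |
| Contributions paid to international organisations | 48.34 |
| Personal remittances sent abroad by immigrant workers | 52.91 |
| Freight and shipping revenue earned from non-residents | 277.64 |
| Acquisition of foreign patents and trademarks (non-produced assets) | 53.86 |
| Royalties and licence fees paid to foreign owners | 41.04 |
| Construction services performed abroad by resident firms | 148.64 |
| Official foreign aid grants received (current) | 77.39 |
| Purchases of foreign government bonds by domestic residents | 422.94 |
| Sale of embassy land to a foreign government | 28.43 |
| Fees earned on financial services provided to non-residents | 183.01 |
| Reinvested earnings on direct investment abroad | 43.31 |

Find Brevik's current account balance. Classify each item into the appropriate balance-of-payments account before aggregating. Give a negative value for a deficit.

Goods: 727.40 - 545.15 - 573.86 = -391.61
Services: 183.01 + 148.64 - 73.91 - 41.04 + 277.64 - 120.86 = 373.48
Primary income: 43.31
Secondary income: -48.34 - 52.91 + 77.39 = -23.86
Current account = (-391.61) + 373.48 + 43.31 + (-23.86) = 1.32
(Excluded from the current account — financial account: foreign purchases of equities on the domestic stock exchange 122.12, inward foreign direct investment in the manufacturing sector 248.50, purchases of foreign government bonds by domestic residents 422.94; capital account: acquisition of foreign patents and trademarks (non-produced assets) 53.86, sale of embassy land to a foreign government 28.43.)

1.32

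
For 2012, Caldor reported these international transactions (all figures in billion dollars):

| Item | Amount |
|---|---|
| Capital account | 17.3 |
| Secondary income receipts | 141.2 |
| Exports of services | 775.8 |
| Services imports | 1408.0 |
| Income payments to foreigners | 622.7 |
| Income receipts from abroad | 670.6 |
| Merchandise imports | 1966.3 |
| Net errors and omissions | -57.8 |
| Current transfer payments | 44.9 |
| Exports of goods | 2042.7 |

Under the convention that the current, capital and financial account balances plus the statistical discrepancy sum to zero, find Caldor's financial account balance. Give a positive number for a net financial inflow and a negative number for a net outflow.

452.1

Goods balance = 2042.7 - 1966.3 = 76.4
Services balance = 775.8 - 1408.0 = -632.2
Trade balance (goods + services) = 76.4 + (-632.2) = -555.8
Net primary income = 670.6 - 622.7 = 47.9
Net secondary income = 141.2 - 44.9 = 96.3
Current account = -555.8 + 47.9 + 96.3 = -411.6
Financial account = -(-411.6 + 17.3 + (-57.8)) = 452.1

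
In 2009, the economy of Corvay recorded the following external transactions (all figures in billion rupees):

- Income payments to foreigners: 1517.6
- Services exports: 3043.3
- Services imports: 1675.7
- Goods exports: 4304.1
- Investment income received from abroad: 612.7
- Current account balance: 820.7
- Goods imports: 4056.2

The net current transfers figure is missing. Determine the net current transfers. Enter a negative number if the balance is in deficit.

110.1

Current account = goods balance + services balance + net primary income + net secondary income
Sum of the known components = 710.6
Net current transfers = CA - (known components) = 820.7 - 710.6 = 110.1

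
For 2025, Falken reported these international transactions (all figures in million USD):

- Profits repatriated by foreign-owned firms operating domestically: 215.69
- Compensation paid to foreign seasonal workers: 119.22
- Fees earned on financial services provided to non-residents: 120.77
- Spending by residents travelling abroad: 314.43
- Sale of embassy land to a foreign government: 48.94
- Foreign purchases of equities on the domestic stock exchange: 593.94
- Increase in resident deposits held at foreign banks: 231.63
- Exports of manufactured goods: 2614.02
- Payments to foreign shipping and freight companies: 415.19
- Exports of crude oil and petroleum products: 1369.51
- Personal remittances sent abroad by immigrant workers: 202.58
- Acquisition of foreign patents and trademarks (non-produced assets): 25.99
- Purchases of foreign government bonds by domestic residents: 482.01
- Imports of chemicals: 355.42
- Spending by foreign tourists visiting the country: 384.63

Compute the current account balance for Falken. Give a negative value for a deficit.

Goods: 2614.02 + 1369.51 - 355.42 = 3628.11
Services: -415.19 - 314.43 + 384.63 + 120.77 = -224.22
Primary income: -215.69 - 119.22 = -334.91
Secondary income: -202.58
Current account = 3628.11 + (-224.22) + (-334.91) + (-202.58) = 2866.40
(Excluded from the current account — capital account: sale of embassy land to a foreign government 48.94, acquisition of foreign patents and trademarks (non-produced assets) 25.99; financial account: foreign purchases of equities on the domestic stock exchange 593.94, increase in resident deposits held at foreign banks 231.63, purchases of foreign government bonds by domestic residents 482.01.)

2866.40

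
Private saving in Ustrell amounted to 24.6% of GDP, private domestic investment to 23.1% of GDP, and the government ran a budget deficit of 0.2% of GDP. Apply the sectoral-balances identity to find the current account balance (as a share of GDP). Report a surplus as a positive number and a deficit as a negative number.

1.3

By the sectoral-balances identity, CA = (S_private - I) + (T - G).
Private balance = 24.6 - 23.1 = 1.5
Government balance (T - G) = -0.2
CA = 1.5 + (-0.2) = 1.3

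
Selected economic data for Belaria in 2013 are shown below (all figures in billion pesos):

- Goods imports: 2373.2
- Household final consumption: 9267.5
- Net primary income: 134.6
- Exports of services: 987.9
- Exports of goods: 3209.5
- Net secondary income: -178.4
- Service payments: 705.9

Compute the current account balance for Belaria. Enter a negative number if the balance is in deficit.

1074.5

Goods balance = 3209.5 - 2373.2 = 836.3
Services balance = 987.9 - 705.9 = 282.0
Trade balance (goods + services) = 836.3 + 282.0 = 1118.3
Net primary income = 134.6
Net secondary income = -178.4
Current account = 1118.3 + 134.6 + (-178.4) = 1074.5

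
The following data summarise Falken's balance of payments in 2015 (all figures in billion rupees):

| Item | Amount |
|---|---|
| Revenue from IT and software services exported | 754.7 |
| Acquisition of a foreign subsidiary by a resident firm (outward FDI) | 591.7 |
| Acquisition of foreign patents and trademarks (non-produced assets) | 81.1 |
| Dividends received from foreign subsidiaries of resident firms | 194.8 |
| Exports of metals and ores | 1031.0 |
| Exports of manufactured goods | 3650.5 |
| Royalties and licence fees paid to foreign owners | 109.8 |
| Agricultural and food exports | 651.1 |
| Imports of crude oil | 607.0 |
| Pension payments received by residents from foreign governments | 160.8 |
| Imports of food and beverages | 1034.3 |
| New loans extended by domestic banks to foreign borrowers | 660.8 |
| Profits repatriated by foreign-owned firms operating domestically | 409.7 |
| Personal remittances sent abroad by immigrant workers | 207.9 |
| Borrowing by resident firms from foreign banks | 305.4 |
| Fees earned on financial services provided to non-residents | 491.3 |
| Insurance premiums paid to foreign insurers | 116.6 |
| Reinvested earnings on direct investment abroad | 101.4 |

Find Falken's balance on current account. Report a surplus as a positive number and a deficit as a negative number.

4550.3

Goods: -1034.3 + 1031.0 + 3650.5 + 651.1 - 607.0 = 3691.3
Services: 754.7 - 109.8 + 491.3 - 116.6 = 1019.6
Primary income: -409.7 + 194.8 + 101.4 = -113.5
Secondary income: -207.9 + 160.8 = -47.1
Current account = 3691.3 + 1019.6 + (-113.5) + (-47.1) = 4550.3
(Excluded from the current account — financial account: acquisition of a foreign subsidiary by a resident firm (outward FDI) 591.7, new loans extended by domestic banks to foreign borrowers 660.8, borrowing by resident firms from foreign banks 305.4; capital account: acquisition of foreign patents and trademarks (non-produced assets) 81.1.)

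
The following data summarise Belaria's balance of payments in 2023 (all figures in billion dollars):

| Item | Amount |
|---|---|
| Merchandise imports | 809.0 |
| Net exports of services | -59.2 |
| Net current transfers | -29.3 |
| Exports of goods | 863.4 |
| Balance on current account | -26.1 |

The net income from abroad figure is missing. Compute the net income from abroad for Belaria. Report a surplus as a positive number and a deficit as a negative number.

8.0

Current account = goods balance + services balance + net primary income + net secondary income
Sum of the known components = -34.1
Net income from abroad = CA - (known components) = -26.1 - (-34.1) = 8.0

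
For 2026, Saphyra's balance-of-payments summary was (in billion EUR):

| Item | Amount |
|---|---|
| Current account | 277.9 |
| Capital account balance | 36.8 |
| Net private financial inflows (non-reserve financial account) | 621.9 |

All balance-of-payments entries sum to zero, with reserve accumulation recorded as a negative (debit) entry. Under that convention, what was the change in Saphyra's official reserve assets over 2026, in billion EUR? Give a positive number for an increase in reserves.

Official reserve transactions balance = -(277.9 + 36.8 + 621.9) = -936.6
An accumulation of reserves is recorded as a debit (negative entry), so the change in the stock of reserves is the negative of that balance.
Change in official reserves = -(-936.6) = 936.6

936.6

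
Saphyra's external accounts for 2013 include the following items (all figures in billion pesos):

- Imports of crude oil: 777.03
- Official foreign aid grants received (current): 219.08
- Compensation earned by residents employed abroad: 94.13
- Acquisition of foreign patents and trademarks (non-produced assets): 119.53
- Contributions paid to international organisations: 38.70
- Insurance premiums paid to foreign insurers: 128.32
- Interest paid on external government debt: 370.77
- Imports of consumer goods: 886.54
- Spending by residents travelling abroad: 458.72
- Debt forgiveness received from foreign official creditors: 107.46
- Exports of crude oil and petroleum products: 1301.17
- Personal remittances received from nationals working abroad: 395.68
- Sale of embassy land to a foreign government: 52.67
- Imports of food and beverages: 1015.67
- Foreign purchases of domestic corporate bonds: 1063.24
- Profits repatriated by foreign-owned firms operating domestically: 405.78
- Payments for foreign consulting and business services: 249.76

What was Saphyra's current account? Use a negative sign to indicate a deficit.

-2321.23

Goods: -886.54 - 777.03 + 1301.17 - 1015.67 = -1378.07
Services: -458.72 - 249.76 - 128.32 = -836.80
Primary income: -405.78 + 94.13 - 370.77 = -682.42
Secondary income: 219.08 + 395.68 - 38.70 = 576.06
Current account = (-1378.07) + (-836.80) + (-682.42) + 576.06 = -2321.23
(Excluded from the current account — capital account: acquisition of foreign patents and trademarks (non-produced assets) 119.53, debt forgiveness received from foreign official creditors 107.46, sale of embassy land to a foreign government 52.67; financial account: foreign purchases of domestic corporate bonds 1063.24.)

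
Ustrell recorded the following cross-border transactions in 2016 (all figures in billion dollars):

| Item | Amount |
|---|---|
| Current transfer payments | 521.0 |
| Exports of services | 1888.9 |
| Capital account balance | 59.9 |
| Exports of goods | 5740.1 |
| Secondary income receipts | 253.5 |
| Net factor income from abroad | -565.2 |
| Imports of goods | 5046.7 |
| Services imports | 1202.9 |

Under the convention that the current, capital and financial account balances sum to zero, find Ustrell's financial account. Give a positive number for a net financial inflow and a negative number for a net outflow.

-606.6

Goods balance = 5740.1 - 5046.7 = 693.4
Services balance = 1888.9 - 1202.9 = 686.0
Trade balance (goods + services) = 693.4 + 686.0 = 1379.4
Net primary income = -565.2
Net secondary income = 253.5 - 521.0 = -267.5
Current account = 1379.4 + (-565.2) + (-267.5) = 546.7
Financial account = -(546.7 + 59.9) = -606.6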